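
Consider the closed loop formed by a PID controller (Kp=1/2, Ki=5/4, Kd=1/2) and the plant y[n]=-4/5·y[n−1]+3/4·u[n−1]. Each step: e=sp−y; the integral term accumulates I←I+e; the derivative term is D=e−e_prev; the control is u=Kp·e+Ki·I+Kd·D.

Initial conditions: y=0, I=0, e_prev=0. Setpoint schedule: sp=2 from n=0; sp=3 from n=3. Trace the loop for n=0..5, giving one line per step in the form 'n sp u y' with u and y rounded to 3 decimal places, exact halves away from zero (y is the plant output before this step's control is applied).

0 2 4.500 0.000
1 2 -1.594 3.375
2 2 14.733 -3.895
3 3 -19.921 14.166
4 3 65.642 -26.274
5 3 -135.165 70.250

(exact arithmetic carried between steps; '≈' marks a value shown rounded to 6 d.p. or computed from one; I and e_prev carry over from the previous line; the table rounds u and y to 3 d.p., halves away from zero)
n=0: y=0, sp=2, e=sp−y=2; I=2, D=e−e_prev=2; u=1/2·2+5/4·2+1/2·2=4.5; next y=-4/5·0+3/4·4.5=3.375
n=1: y=3.375, sp=2, e=sp−y=-1.375; I=0.625, D=e−e_prev=-3.375; u=1/2·(-1.375)+5/4·0.625+1/2·(-3.375)=-1.59375; next y=-4/5·3.375+3/4·(-1.59375)≈-3.895313
n=2: y≈-3.895313, sp=2, e=sp−y≈5.895313; I≈6.520313, D=e−e_prev≈7.270313; u=1/2·5.895313+5/4·6.520313+1/2·7.270313≈14.733203; next y=-4/5·(-3.895313)+3/4·14.733203≈14.166152
n=3: y≈14.166152, sp=3, e=sp−y≈-11.166152; I≈-4.645840, D=e−e_prev≈-17.061465; u=1/2·(-11.166152)+5/4·(-4.645840)+1/2·(-17.061465)≈-19.921108; next y=-4/5·14.166152+3/4·(-19.921108)≈-26.273753
n=4: y≈-26.273753, sp=3, e=sp−y≈29.273753; I≈24.627913, D=e−e_prev≈40.439906; u=1/2·29.273753+5/4·24.627913+1/2·40.439906≈65.641721; next y=-4/5·(-26.273753)+3/4·65.641721≈70.250293
n=5: y≈70.250293, sp=3, e=sp−y≈-67.250293; I≈-42.622380, D=e−e_prev≈-96.524046; u=1/2·(-67.250293)+5/4·(-42.622380)+1/2·(-96.524046)≈-135.165145; next y=-4/5·70.250293+3/4·(-135.165145)≈-157.574093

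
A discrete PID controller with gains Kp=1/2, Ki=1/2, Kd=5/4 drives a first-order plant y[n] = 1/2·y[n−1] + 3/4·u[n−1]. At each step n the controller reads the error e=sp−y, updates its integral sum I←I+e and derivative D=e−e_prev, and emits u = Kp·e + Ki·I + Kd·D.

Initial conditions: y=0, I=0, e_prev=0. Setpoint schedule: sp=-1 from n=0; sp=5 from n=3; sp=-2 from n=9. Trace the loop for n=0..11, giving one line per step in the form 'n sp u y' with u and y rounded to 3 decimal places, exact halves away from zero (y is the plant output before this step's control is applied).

0 -1 -2.250 0.000
1 -1 2.297 -1.688
2 -1 -5.243 0.879
3 5 20.362 -3.493
4 5 -26.647 13.525
5 5 50.545 -13.223
6 5 -73.948 31.298
7 5 128.551 -39.812
8 5 -199.649 76.507
9 -2 317.225 -111.483
10 -2 -515.007 182.177
11 -2 834.003 -295.167

(exact arithmetic carried between steps; '≈' marks a value shown rounded to 6 d.p. or computed from one; I and e_prev carry over from the previous line; the table rounds u and y to 3 d.p., halves away from zero)
n=0: y=0, sp=-1, e=sp−y=-1; I=-1, D=e−e_prev=-1; u=1/2·(-1)+1/2·(-1)+5/4·(-1)=-2.25; next y=1/2·0+3/4·(-2.25)=-1.6875
n=1: y=-1.6875, sp=-1, e=sp−y=0.6875; I=-0.3125, D=e−e_prev=1.6875; u=1/2·0.6875+1/2·(-0.3125)+5/4·1.6875=2.296875; next y=1/2·(-1.6875)+3/4·2.296875≈0.878906
n=2: y≈0.878906, sp=-1, e=sp−y≈-1.878906; I≈-2.191406, D=e−e_prev≈-2.566406; u=1/2·(-1.878906)+1/2·(-2.191406)+5/4·(-2.566406)≈-5.243164; next y=1/2·0.878906+3/4·(-5.243164)≈-3.492920
n=3: y≈-3.492920, sp=5, e=sp−y≈8.492920; I≈6.301514, D=e−e_prev≈10.371826; u=1/2·8.492920+1/2·6.301514+5/4·10.371826≈20.362000; next y=1/2·(-3.492920)+3/4·20.362000≈13.525040
n=4: y≈13.525040, sp=5, e=sp−y≈-8.525040; I≈-2.223526, D=e−e_prev≈-17.017960; u=1/2·(-8.525040)+1/2·(-2.223526)+5/4·(-17.017960)≈-26.646732; next y=1/2·13.525040+3/4·(-26.646732)≈-13.222529
n=5: y≈-13.222529, sp=5, e=sp−y≈18.222529; I≈15.999003, D=e−e_prev≈26.747569; u=1/2·18.222529+1/2·15.999003+5/4·26.747569≈50.545228; next y=1/2·(-13.222529)+3/4·50.545228≈31.297656
n=6: y≈31.297656, sp=5, e=sp−y≈-26.297656; I≈-10.298653, D=e−e_prev≈-44.520186; u=1/2·(-26.297656)+1/2·(-10.298653)+5/4·(-44.520186)≈-73.948386; next y=1/2·31.297656+3/4·(-73.948386)≈-39.812462
n=7: y≈-39.812462, sp=5, e=sp−y≈44.812462; I≈34.513809, D=e−e_prev≈71.110118; u=1/2·44.812462+1/2·34.513809+5/4·71.110118≈128.550783; next y=1/2·(-39.812462)+3/4·128.550783≈76.506856
n=8: y≈76.506856, sp=5, e=sp−y≈-71.506856; I≈-36.993047, D=e−e_prev≈-116.319318; u=1/2·(-71.506856)+1/2·(-36.993047)+5/4·(-116.319318)≈-199.649099; next y=1/2·76.506856+3/4·(-199.649099)≈-111.483396
n=9: y≈-111.483396, sp=-2, e=sp−y≈109.483396; I≈72.490349, D=e−e_prev≈180.990252; u=1/2·109.483396+1/2·72.490349+5/4·180.990252≈317.224688; next y=1/2·(-111.483396)+3/4·317.224688≈182.176818
n=10: y≈182.176818, sp=-2, e=sp−y≈-184.176818; I≈-111.686469, D=e−e_prev≈-293.660214; u=1/2·(-184.176818)+1/2·(-111.686469)+5/4·(-293.660214)≈-515.006911; next y=1/2·182.176818+3/4·(-515.006911)≈-295.166774
n=11: y≈-295.166774, sp=-2, e=sp−y≈293.166774; I≈181.480305, D=e−e_prev≈477.343592; u=1/2·293.166774+1/2·181.480305+5/4·477.343592≈834.003029; next y=1/2·(-295.166774)+3/4·834.003029≈477.918885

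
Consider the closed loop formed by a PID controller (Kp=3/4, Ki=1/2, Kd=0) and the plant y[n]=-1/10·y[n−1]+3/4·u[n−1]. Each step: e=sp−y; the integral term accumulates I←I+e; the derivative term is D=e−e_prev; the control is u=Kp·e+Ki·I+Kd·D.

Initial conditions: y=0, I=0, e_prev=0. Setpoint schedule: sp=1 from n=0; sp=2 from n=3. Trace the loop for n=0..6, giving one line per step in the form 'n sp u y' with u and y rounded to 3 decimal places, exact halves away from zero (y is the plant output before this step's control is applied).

(exact arithmetic carried between steps; '≈' marks a value shown rounded to 6 d.p. or computed from one; I and e_prev carry over from the previous line; the table rounds u and y to 3 d.p., halves away from zero)
n=0: y=0, sp=1, e=sp−y=1; I=1, D=e−e_prev=1; u=3/4·1+1/2·1+0·1=1.25; next y=-1/10·0+3/4·1.25=0.9375
n=1: y=0.9375, sp=1, e=sp−y=0.0625; I=1.0625, D=e−e_prev=-0.9375; u=3/4·0.0625+1/2·1.0625+0·(-0.9375)=0.578125; next y=-1/10·0.9375+3/4·0.578125≈0.339844
n=2: y≈0.339844, sp=1, e=sp−y≈0.660156; I≈1.722656, D=e−e_prev≈0.597656; u=3/4·0.660156+1/2·1.722656+0·0.597656≈1.356445; next y=-1/10·0.339844+3/4·1.356445≈0.983350
n=3: y≈0.983350, sp=2, e=sp−y≈1.016650; I≈2.739307, D=e−e_prev≈0.356494; u=3/4·1.016650+1/2·2.739307+0·0.356494≈2.132141; next y=-1/10·0.983350+3/4·2.132141≈1.500771
n=4: y≈1.500771, sp=2, e=sp−y≈0.499229; I≈3.238536, D=e−e_prev≈-0.517421; u=3/4·0.499229+1/2·3.238536+0·(-0.517421)≈1.993690; next y=-1/10·1.500771+3/4·1.993690≈1.345190
n=5: y≈1.345190, sp=2, e=sp−y≈0.654810; I≈3.893346, D=e−e_prev≈0.155581; u=3/4·0.654810+1/2·3.893346+0·0.155581≈2.437780; next y=-1/10·1.345190+3/4·2.437780≈1.693816
n=6: y≈1.693816, sp=2, e=sp−y≈0.306184; I≈4.199529, D=e−e_prev≈-0.348626; u=3/4·0.306184+1/2·4.199529+0·(-0.348626)≈2.329403; next y=-1/10·1.693816+3/4·2.329403≈1.577670

0 1 1.250 0.000
1 1 0.578 0.938
2 1 1.356 0.340
3 2 2.132 0.983
4 2 1.994 1.501
5 2 2.438 1.345
6 2 2.329 1.694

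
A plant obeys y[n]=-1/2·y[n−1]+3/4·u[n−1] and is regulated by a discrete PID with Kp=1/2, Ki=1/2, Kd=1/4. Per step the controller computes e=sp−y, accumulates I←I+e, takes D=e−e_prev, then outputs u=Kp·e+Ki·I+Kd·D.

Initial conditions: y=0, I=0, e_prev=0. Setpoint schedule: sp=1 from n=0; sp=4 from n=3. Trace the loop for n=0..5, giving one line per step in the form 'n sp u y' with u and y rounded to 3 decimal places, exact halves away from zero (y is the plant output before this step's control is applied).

0 1 1.250 0.000
1 1 0.328 0.938
2 1 2.044 -0.223
3 4 3.782 1.644
4 4 4.214 2.014
5 4 5.125 2.153

(exact arithmetic carried between steps; '≈' marks a value shown rounded to 6 d.p. or computed from one; I and e_prev carry over from the previous line; the table rounds u and y to 3 d.p., halves away from zero)
n=0: y=0, sp=1, e=sp−y=1; I=1, D=e−e_prev=1; u=1/2·1+1/2·1+1/4·1=1.25; next y=-1/2·0+3/4·1.25=0.9375
n=1: y=0.9375, sp=1, e=sp−y=0.0625; I=1.0625, D=e−e_prev=-0.9375; u=1/2·0.0625+1/2·1.0625+1/4·(-0.9375)=0.328125; next y=-1/2·0.9375+3/4·0.328125≈-0.222656
n=2: y≈-0.222656, sp=1, e=sp−y≈1.222656; I≈2.285156, D=e−e_prev≈1.160156; u=1/2·1.222656+1/2·2.285156+1/4·1.160156≈2.043945; next y=-1/2·(-0.222656)+3/4·2.043945≈1.644287
n=3: y≈1.644287, sp=4, e=sp−y≈2.355713; I≈4.640869, D=e−e_prev≈1.133057; u=1/2·2.355713+1/2·4.640869+1/4·1.133057≈3.781555; next y=-1/2·1.644287+3/4·3.781555≈2.014023
n=4: y≈2.014023, sp=4, e=sp−y≈1.985977; I≈6.626846, D=e−e_prev≈-0.369736; u=1/2·1.985977+1/2·6.626846+1/4·(-0.369736)≈4.213978; next y=-1/2·2.014023+3/4·4.213978≈2.153472
n=5: y≈2.153472, sp=4, e=sp−y≈1.846528; I≈8.473374, D=e−e_prev≈-0.139449; u=1/2·1.846528+1/2·8.473374+1/4·(-0.139449)≈5.125089; next y=-1/2·2.153472+3/4·5.125089≈2.767081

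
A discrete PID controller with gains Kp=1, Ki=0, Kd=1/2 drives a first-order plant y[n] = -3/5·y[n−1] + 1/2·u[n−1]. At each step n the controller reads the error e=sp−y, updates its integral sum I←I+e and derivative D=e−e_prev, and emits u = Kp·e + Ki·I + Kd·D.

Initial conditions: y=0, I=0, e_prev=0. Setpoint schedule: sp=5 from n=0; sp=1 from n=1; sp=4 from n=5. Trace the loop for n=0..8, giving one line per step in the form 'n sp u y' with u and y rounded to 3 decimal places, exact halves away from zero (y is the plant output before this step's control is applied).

(exact arithmetic carried between steps; '≈' marks a value shown rounded to 6 d.p. or computed from one; I and e_prev carry over from the previous line; the table rounds u and y to 3 d.p., halves away from zero)
n=0: y=0, sp=5, e=sp−y=5; I=5, D=e−e_prev=5; u=1·5+0·5+1/2·5=7.5; next y=-3/5·0+1/2·7.5=3.75
n=1: y=3.75, sp=1, e=sp−y=-2.75; I=2.25, D=e−e_prev=-7.75; u=1·(-2.75)+0·2.25+1/2·(-7.75)=-6.625; next y=-3/5·3.75+1/2·(-6.625)=-5.5625
n=2: y=-5.5625, sp=1, e=sp−y=6.5625; I=8.8125, D=e−e_prev=9.3125; u=1·6.5625+0·8.8125+1/2·9.3125=11.21875; next y=-3/5·(-5.5625)+1/2·11.21875=8.946875
n=3: y=8.946875, sp=1, e=sp−y=-7.946875; I=0.865625, D=e−e_prev=-14.509375; u=1·(-7.946875)+0·0.865625+1/2·(-14.509375)≈-15.201563; next y=-3/5·8.946875+1/2·(-15.201563)≈-12.968906
n=4: y≈-12.968906, sp=1, e=sp−y≈13.968906; I≈14.834531, D=e−e_prev≈21.915781; u=1·13.968906+0·14.834531+1/2·21.915781≈24.926797; next y=-3/5·(-12.968906)+1/2·24.926797≈20.244742
n=5: y≈20.244742, sp=4, e=sp−y≈-16.244742; I≈-1.410211, D=e−e_prev≈-30.213648; u=1·(-16.244742)+0·(-1.410211)+1/2·(-30.213648)≈-31.351566; next y=-3/5·20.244742+1/2·(-31.351566)≈-27.822629
n=6: y≈-27.822629, sp=4, e=sp−y≈31.822629; I≈30.412418, D=e−e_prev≈48.067371; u=1·31.822629+0·30.412418+1/2·48.067371≈55.856314; next y=-3/5·(-27.822629)+1/2·55.856314≈44.621734
n=7: y≈44.621734, sp=4, e=sp−y≈-40.621734; I≈-10.209316, D=e−e_prev≈-72.444363; u=1·(-40.621734)+0·(-10.209316)+1/2·(-72.444363)≈-76.843915; next y=-3/5·44.621734+1/2·(-76.843915)≈-65.194998
n=8: y≈-65.194998, sp=4, e=sp−y≈69.194998; I≈58.985682, D=e−e_prev≈109.816732; u=1·69.194998+0·58.985682+1/2·109.816732≈124.103364; next y=-3/5·(-65.194998)+1/2·124.103364≈101.168681

0 5 7.500 0.000
1 1 -6.625 3.750
2 1 11.219 -5.563
3 1 -15.202 8.947
4 1 24.927 -12.969
5 4 -31.352 20.245
6 4 55.856 -27.823
7 4 -76.844 44.622
8 4 124.103 -65.195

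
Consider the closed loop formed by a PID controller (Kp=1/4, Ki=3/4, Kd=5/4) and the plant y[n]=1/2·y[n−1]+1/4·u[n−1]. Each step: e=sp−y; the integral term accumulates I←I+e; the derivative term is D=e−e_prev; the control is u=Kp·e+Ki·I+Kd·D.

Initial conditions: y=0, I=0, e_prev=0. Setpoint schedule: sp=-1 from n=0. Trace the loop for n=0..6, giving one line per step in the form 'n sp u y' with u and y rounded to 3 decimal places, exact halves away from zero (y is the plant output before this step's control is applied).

0 -1 -2.250 0.000
1 -1 -0.484 -0.563
2 -1 -1.876 -0.402
3 -1 -1.521 -0.670
4 -1 -2.002 -0.715
5 -1 -1.951 -0.858
6 -1 -2.104 -0.917

(exact arithmetic carried between steps; '≈' marks a value shown rounded to 6 d.p. or computed from one; I and e_prev carry over from the previous line; the table rounds u and y to 3 d.p., halves away from zero)
n=0: y=0, sp=-1, e=sp−y=-1; I=-1, D=e−e_prev=-1; u=1/4·(-1)+3/4·(-1)+5/4·(-1)=-2.25; next y=1/2·0+1/4·(-2.25)=-0.5625
n=1: y=-0.5625, sp=-1, e=sp−y=-0.4375; I=-1.4375, D=e−e_prev=0.5625; u=1/4·(-0.4375)+3/4·(-1.4375)+5/4·0.5625=-0.484375; next y=1/2·(-0.5625)+1/4·(-0.484375)≈-0.402344
n=2: y≈-0.402344, sp=-1, e=sp−y≈-0.597656; I≈-2.035156, D=e−e_prev≈-0.160156; u=1/4·(-0.597656)+3/4·(-2.035156)+5/4·(-0.160156)≈-1.875977; next y=1/2·(-0.402344)+1/4·(-1.875977)≈-0.670166
n=3: y≈-0.670166, sp=-1, e=sp−y≈-0.329834; I≈-2.364990, D=e−e_prev≈0.267822; u=1/4·(-0.329834)+3/4·(-2.364990)+5/4·0.267822≈-1.521423; next y=1/2·(-0.670166)+1/4·(-1.521423)≈-0.715439
n=4: y≈-0.715439, sp=-1, e=sp−y≈-0.284561; I≈-2.649551, D=e−e_prev≈0.045273; u=1/4·(-0.284561)+3/4·(-2.649551)+5/4·0.045273≈-2.001713; next y=1/2·(-0.715439)+1/4·(-2.001713)≈-0.858148
n=5: y≈-0.858148, sp=-1, e=sp−y≈-0.141852; I≈-2.791404, D=e−e_prev≈0.142709; u=1/4·(-0.141852)+3/4·(-2.791404)+5/4·0.142709≈-1.950630; next y=1/2·(-0.858148)+1/4·(-1.950630)≈-0.916731
n=6: y≈-0.916731, sp=-1, e=sp−y≈-0.083269; I≈-2.874672, D=e−e_prev≈0.058584; u=1/4·(-0.083269)+3/4·(-2.874672)+5/4·0.058584≈-2.103592; next y=1/2·(-0.916731)+1/4·(-2.103592)≈-0.984264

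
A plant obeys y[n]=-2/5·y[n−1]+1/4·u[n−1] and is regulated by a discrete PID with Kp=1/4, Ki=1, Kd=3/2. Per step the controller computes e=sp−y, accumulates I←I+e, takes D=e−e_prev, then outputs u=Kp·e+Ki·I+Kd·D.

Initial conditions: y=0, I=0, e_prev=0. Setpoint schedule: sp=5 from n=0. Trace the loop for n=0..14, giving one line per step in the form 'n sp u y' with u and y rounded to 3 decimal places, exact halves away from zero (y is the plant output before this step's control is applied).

(exact arithmetic carried between steps; '≈' marks a value shown rounded to 6 d.p. or computed from one; I and e_prev carry over from the previous line; the table rounds u and y to 3 d.p., halves away from zero)
n=0: y=0, sp=5, e=sp−y=5; I=5, D=e−e_prev=5; u=1/4·5+1·5+3/2·5=13.75; next y=-2/5·0+1/4·13.75=3.4375
n=1: y=3.4375, sp=5, e=sp−y=1.5625; I=6.5625, D=e−e_prev=-3.4375; u=1/4·1.5625+1·6.5625+3/2·(-3.4375)=1.796875; next y=-2/5·3.4375+1/4·1.796875≈-0.925781
n=2: y≈-0.925781, sp=5, e=sp−y≈5.925781; I≈12.488281, D=e−e_prev≈4.363281; u=1/4·5.925781+1·12.488281+3/2·4.363281≈20.514648; next y=-2/5·(-0.925781)+1/4·20.514648≈5.498975
n=3: y≈5.498975, sp=5, e=sp−y≈-0.498975; I≈11.989307, D=e−e_prev≈-6.424756; u=1/4·(-0.498975)+1·11.989307+3/2·(-6.424756)≈2.227429; next y=-2/5·5.498975+1/4·2.227429≈-1.642733
n=4: y≈-1.642733, sp=5, e=sp−y≈6.642733; I≈18.632039, D=e−e_prev≈7.141707; u=1/4·6.642733+1·18.632039+3/2·7.141707≈31.005283; next y=-2/5·(-1.642733)+1/4·31.005283≈8.408414
n=5: y≈8.408414, sp=5, e=sp−y≈-3.408414; I≈15.223625, D=e−e_prev≈-10.051146; u=1/4·(-3.408414)+1·15.223625+3/2·(-10.051146)≈-0.705198; next y=-2/5·8.408414+1/4·(-0.705198)≈-3.539665
n=6: y≈-3.539665, sp=5, e=sp−y≈8.539665; I≈23.763290, D=e−e_prev≈11.948079; u=1/4·8.539665+1·23.763290+3/2·11.948079≈43.820325; next y=-2/5·(-3.539665)+1/4·43.820325≈12.370947
n=7: y≈12.370947, sp=5, e=sp−y≈-7.370947; I≈16.392343, D=e−e_prev≈-15.910612; u=1/4·(-7.370947)+1·16.392343+3/2·(-15.910612)≈-9.316312; next y=-2/5·12.370947+1/4·(-9.316312)≈-7.277457
n=8: y≈-7.277457, sp=5, e=sp−y≈12.277457; I≈28.669800, D=e−e_prev≈19.648404; u=1/4·12.277457+1·28.669800+3/2·19.648404≈61.211770; next y=-2/5·(-7.277457)+1/4·61.211770≈18.213925
n=9: y≈18.213925, sp=5, e=sp−y≈-13.213925; I≈15.455875, D=e−e_prev≈-25.491382; u=1/4·(-13.213925)+1·15.455875+3/2·(-25.491382)≈-26.084679; next y=-2/5·18.213925+1/4·(-26.084679)≈-13.806740
n=10: y≈-13.806740, sp=5, e=sp−y≈18.806740; I≈34.262615, D=e−e_prev≈32.020665; u=1/4·18.806740+1·34.262615+3/2·32.020665≈86.995297; next y=-2/5·(-13.806740)+1/4·86.995297≈27.271520
n=11: y≈27.271520, sp=5, e=sp−y≈-22.271520; I≈11.991094, D=e−e_prev≈-41.078260; u=1/4·(-22.271520)+1·11.991094+3/2·(-41.078260)≈-55.194176; next y=-2/5·27.271520+1/4·(-55.194176)≈-24.707152
n=12: y≈-24.707152, sp=5, e=sp−y≈29.707152; I≈41.698246, D=e−e_prev≈51.978672; u=1/4·29.707152+1·41.698246+3/2·51.978672≈127.093043; next y=-2/5·(-24.707152)+1/4·127.093043≈41.656122
n=13: y≈41.656122, sp=5, e=sp−y≈-36.656122; I≈5.042125, D=e−e_prev≈-66.363274; u=1/4·(-36.656122)+1·5.042125+3/2·(-66.363274)≈-103.666816; next y=-2/5·41.656122+1/4·(-103.666816)≈-42.579153
n=14: y≈-42.579153, sp=5, e=sp−y≈47.579153; I≈52.621278, D=e−e_prev≈84.235274; u=1/4·47.579153+1·52.621278+3/2·84.235274≈190.868977; next y=-2/5·(-42.579153)+1/4·190.868977≈64.748905

0 5 13.750 0.000
1 5 1.797 3.438
2 5 20.515 -0.926
3 5 2.227 5.499
4 5 31.005 -1.643
5 5 -0.705 8.408
6 5 43.820 -3.540
7 5 -9.316 12.371
8 5 61.212 -7.277
9 5 -26.085 18.214
10 5 86.995 -13.807
11 5 -55.194 27.272
12 5 127.093 -24.707
13 5 -103.667 41.656
14 5 190.869 -42.579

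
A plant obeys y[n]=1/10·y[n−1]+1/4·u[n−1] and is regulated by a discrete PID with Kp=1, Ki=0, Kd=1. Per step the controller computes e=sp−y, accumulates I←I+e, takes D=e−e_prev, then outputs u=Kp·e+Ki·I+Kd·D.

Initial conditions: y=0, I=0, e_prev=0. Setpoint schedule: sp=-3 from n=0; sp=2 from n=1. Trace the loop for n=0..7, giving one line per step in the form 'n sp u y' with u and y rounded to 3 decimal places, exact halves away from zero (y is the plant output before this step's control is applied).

0 -3 -6.000 0.000
1 2 10.000 -1.500
2 2 -4.200 2.350
3 2 5.980 -0.815
4 2 -1.642 1.414
5 2 3.952 -0.269
6 2 -0.191 0.961
7 2 2.864 0.048

(exact arithmetic carried between steps; '≈' marks a value shown rounded to 6 d.p. or computed from one; I and e_prev carry over from the previous line; the table rounds u and y to 3 d.p., halves away from zero)
n=0: y=0, sp=-3, e=sp−y=-3; I=-3, D=e−e_prev=-3; u=1·(-3)+0·(-3)+1·(-3)=-6; next y=1/10·0+1/4·(-6)=-1.5
n=1: y=-1.5, sp=2, e=sp−y=3.5; I=0.5, D=e−e_prev=6.5; u=1·3.5+0·0.5+1·6.5=10; next y=1/10·(-1.5)+1/4·10=2.35
n=2: y=2.35, sp=2, e=sp−y=-0.35; I=0.15, D=e−e_prev=-3.85; u=1·(-0.35)+0·0.15+1·(-3.85)=-4.2; next y=1/10·2.35+1/4·(-4.2)=-0.815
n=3: y=-0.815, sp=2, e=sp−y=2.815; I=2.965, D=e−e_prev=3.165; u=1·2.815+0·2.965+1·3.165=5.98; next y=1/10·(-0.815)+1/4·5.98=1.4135
n=4: y=1.4135, sp=2, e=sp−y=0.5865; I=3.5515, D=e−e_prev=-2.2285; u=1·0.5865+0·3.5515+1·(-2.2285)=-1.642; next y=1/10·1.4135+1/4·(-1.642)=-0.26915
n=5: y=-0.26915, sp=2, e=sp−y=2.26915; I=5.82065, D=e−e_prev=1.68265; u=1·2.26915+0·5.82065+1·1.68265=3.9518; next y=1/10·(-0.26915)+1/4·3.9518=0.961035
n=6: y=0.961035, sp=2, e=sp−y=1.038965; I=6.859615, D=e−e_prev=-1.230185; u=1·1.038965+0·6.859615+1·(-1.230185)=-0.19122; next y=1/10·0.961035+1/4·(-0.19122)≈0.048299
n=7: y≈0.048299, sp=2, e=sp−y≈1.951702; I≈8.811317, D=e−e_prev≈0.912737; u=1·1.951702+0·8.811317+1·0.912737≈2.864438; next y=1/10·0.048299+1/4·2.864438≈0.720939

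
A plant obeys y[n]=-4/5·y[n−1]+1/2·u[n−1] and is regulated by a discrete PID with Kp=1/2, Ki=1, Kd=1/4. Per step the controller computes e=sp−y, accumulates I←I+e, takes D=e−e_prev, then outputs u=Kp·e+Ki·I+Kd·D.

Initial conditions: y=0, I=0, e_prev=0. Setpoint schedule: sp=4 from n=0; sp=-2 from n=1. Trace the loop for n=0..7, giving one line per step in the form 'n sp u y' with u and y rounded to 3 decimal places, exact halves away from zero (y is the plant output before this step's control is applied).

0 4 7.000 0.000
1 -2 -6.625 3.500
2 -2 7.072 -6.113
3 -2 -16.661 8.426
4 -2 17.668 -15.071
5 -2 -38.069 20.891
6 -2 47.147 -35.747
7 -2 -87.123 52.171

(exact arithmetic carried between steps; '≈' marks a value shown rounded to 6 d.p. or computed from one; I and e_prev carry over from the previous line; the table rounds u and y to 3 d.p., halves away from zero)
n=0: y=0, sp=4, e=sp−y=4; I=4, D=e−e_prev=4; u=1/2·4+1·4+1/4·4=7; next y=-4/5·0+1/2·7=3.5
n=1: y=3.5, sp=-2, e=sp−y=-5.5; I=-1.5, D=e−e_prev=-9.5; u=1/2·(-5.5)+1·(-1.5)+1/4·(-9.5)=-6.625; next y=-4/5·3.5+1/2·(-6.625)=-6.1125
n=2: y=-6.1125, sp=-2, e=sp−y=4.1125; I=2.6125, D=e−e_prev=9.6125; u=1/2·4.1125+1·2.6125+1/4·9.6125=7.071875; next y=-4/5·(-6.1125)+1/2·7.071875≈8.425938
n=3: y≈8.425938, sp=-2, e=sp−y≈-10.425938; I≈-7.813438, D=e−e_prev≈-14.538438; u=1/2·(-10.425938)+1·(-7.813438)+1/4·(-14.538438)≈-16.661016; next y=-4/5·8.425938+1/2·(-16.661016)≈-15.071258
n=4: y≈-15.071258, sp=-2, e=sp−y≈13.071258; I≈5.257820, D=e−e_prev≈23.497195; u=1/2·13.071258+1·5.257820+1/4·23.497195≈17.667748; next y=-4/5·(-15.071258)+1/2·17.667748≈20.890880
n=5: y≈20.890880, sp=-2, e=sp−y≈-22.890880; I≈-17.633060, D=e−e_prev≈-35.962138; u=1/2·(-22.890880)+1·(-17.633060)+1/4·(-35.962138)≈-38.069035; next y=-4/5·20.890880+1/2·(-38.069035)≈-35.747222
n=6: y≈-35.747222, sp=-2, e=sp−y≈33.747222; I≈16.114162, D=e−e_prev≈56.638102; u=1/2·33.747222+1·16.114162+1/4·56.638102≈47.147298; next y=-4/5·(-35.747222)+1/2·47.147298≈52.171426
n=7: y≈52.171426, sp=-2, e=sp−y≈-54.171426; I≈-38.057265, D=e−e_prev≈-87.918648; u=1/2·(-54.171426)+1·(-38.057265)+1/4·(-87.918648)≈-87.122640; next y=-4/5·52.171426+1/2·(-87.122640)≈-85.298461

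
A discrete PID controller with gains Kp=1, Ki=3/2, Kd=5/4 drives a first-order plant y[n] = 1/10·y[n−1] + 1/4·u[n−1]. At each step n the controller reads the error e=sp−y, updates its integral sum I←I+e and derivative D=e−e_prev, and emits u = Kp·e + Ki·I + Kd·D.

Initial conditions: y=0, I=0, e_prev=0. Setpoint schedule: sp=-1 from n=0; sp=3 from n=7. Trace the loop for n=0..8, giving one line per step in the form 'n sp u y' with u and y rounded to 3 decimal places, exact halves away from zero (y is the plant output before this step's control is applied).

0 -1 -3.750 0.000
1 -1 -0.484 -0.938
2 -1 -4.460 -0.215
3 -1 -1.278 -1.136
4 -1 -4.863 -0.433
5 -1 -1.737 -1.259
6 -1 -5.002 -0.560
7 3 13.011 -1.306
8 3 -3.069 3.122

(exact arithmetic carried between steps; '≈' marks a value shown rounded to 6 d.p. or computed from one; I and e_prev carry over from the previous line; the table rounds u and y to 3 d.p., halves away from zero)
n=0: y=0, sp=-1, e=sp−y=-1; I=-1, D=e−e_prev=-1; u=1·(-1)+3/2·(-1)+5/4·(-1)=-3.75; next y=1/10·0+1/4·(-3.75)=-0.9375
n=1: y=-0.9375, sp=-1, e=sp−y=-0.0625; I=-1.0625, D=e−e_prev=0.9375; u=1·(-0.0625)+3/2·(-1.0625)+5/4·0.9375=-0.484375; next y=1/10·(-0.9375)+1/4·(-0.484375)≈-0.214844
n=2: y≈-0.214844, sp=-1, e=sp−y≈-0.785156; I≈-1.847656, D=e−e_prev≈-0.722656; u=1·(-0.785156)+3/2·(-1.847656)+5/4·(-0.722656)≈-4.459961; next y=1/10·(-0.214844)+1/4·(-4.459961)≈-1.136475
n=3: y≈-1.136475, sp=-1, e=sp−y≈0.136475; I≈-1.711182, D=e−e_prev≈0.921631; u=1·0.136475+3/2·(-1.711182)+5/4·0.921631≈-1.278259; next y=1/10·(-1.136475)+1/4·(-1.278259)≈-0.433212
n=4: y≈-0.433212, sp=-1, e=sp−y≈-0.566788; I≈-2.277969, D=e−e_prev≈-0.703262; u=1·(-0.566788)+3/2·(-2.277969)+5/4·(-0.703262)≈-4.862820; next y=1/10·(-0.433212)+1/4·(-4.862820)≈-1.259026
n=5: y≈-1.259026, sp=-1, e=sp−y≈0.259026; I≈-2.018943, D=e−e_prev≈0.825814; u=1·0.259026+3/2·(-2.018943)+5/4·0.825814≈-1.737121; next y=1/10·(-1.259026)+1/4·(-1.737121)≈-0.560183
n=6: y≈-0.560183, sp=-1, e=sp−y≈-0.439817; I≈-2.458760, D=e−e_prev≈-0.698843; u=1·(-0.439817)+3/2·(-2.458760)+5/4·(-0.698843)≈-5.001511; next y=1/10·(-0.560183)+1/4·(-5.001511)≈-1.306396
n=7: y≈-1.306396, sp=3, e=sp−y≈4.306396; I≈1.847636, D=e−e_prev≈4.746213; u=1·4.306396+3/2·1.847636+5/4·4.746213≈13.010616; next y=1/10·(-1.306396)+1/4·13.010616≈3.122015
n=8: y≈3.122015, sp=3, e=sp−y≈-0.122015; I≈1.725621, D=e−e_prev≈-4.428411; u=1·(-0.122015)+3/2·1.725621+5/4·(-4.428411)≈-3.069096; next y=1/10·3.122015+1/4·(-3.069096)≈-0.455072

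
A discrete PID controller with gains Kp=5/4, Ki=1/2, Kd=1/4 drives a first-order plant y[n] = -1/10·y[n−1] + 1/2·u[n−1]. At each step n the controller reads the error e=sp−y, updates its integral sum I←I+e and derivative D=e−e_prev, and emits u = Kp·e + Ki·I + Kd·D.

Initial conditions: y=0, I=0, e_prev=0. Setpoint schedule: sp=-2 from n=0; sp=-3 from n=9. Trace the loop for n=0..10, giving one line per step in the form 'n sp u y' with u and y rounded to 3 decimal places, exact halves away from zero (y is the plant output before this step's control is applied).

(exact arithmetic carried between steps; '≈' marks a value shown rounded to 6 d.p. or computed from one; I and e_prev carry over from the previous line; the table rounds u and y to 3 d.p., halves away from zero)
n=0: y=0, sp=-2, e=sp−y=-2; I=-2, D=e−e_prev=-2; u=5/4·(-2)+1/2·(-2)+1/4·(-2)=-4; next y=-1/10·0+1/2·(-4)=-2
n=1: y=-2, sp=-2, e=sp−y=0; I=-2, D=e−e_prev=2; u=5/4·0+1/2·(-2)+1/4·2=-0.5; next y=-1/10·(-2)+1/2·(-0.5)=-0.05
n=2: y=-0.05, sp=-2, e=sp−y=-1.95; I=-3.95, D=e−e_prev=-1.95; u=5/4·(-1.95)+1/2·(-3.95)+1/4·(-1.95)=-4.9; next y=-1/10·(-0.05)+1/2·(-4.9)=-2.445
n=3: y=-2.445, sp=-2, e=sp−y=0.445; I=-3.505, D=e−e_prev=2.395; u=5/4·0.445+1/2·(-3.505)+1/4·2.395=-0.5975; next y=-1/10·(-2.445)+1/2·(-0.5975)=-0.05425
n=4: y=-0.05425, sp=-2, e=sp−y=-1.94575; I=-5.45075, D=e−e_prev=-2.39075; u=5/4·(-1.94575)+1/2·(-5.45075)+1/4·(-2.39075)=-5.75525; next y=-1/10·(-0.05425)+1/2·(-5.75525)=-2.8722
n=5: y=-2.8722, sp=-2, e=sp−y=0.8722; I=-4.57855, D=e−e_prev=2.81795; u=5/4·0.8722+1/2·(-4.57855)+1/4·2.81795≈-0.494538; next y=-1/10·(-2.8722)+1/2·(-0.494538)≈0.039951
n=6: y≈0.039951, sp=-2, e=sp−y≈-2.039951; I≈-6.618501, D=e−e_prev≈-2.912151; u=5/4·(-2.039951)+1/2·(-6.618501)+1/4·(-2.912151)≈-6.587228; next y=-1/10·0.039951+1/2·(-6.587228)≈-3.297609
n=7: y≈-3.297609, sp=-2, e=sp−y≈1.297609; I≈-5.320892, D=e−e_prev≈3.337560; u=5/4·1.297609+1/2·(-5.320892)+1/4·3.337560≈-0.204045; next y=-1/10·(-3.297609)+1/2·(-0.204045)≈0.227738
n=8: y≈0.227738, sp=-2, e=sp−y≈-2.227738; I≈-7.548631, D=e−e_prev≈-3.525347; u=5/4·(-2.227738)+1/2·(-7.548631)+1/4·(-3.525347)≈-7.440325; next y=-1/10·0.227738+1/2·(-7.440325)≈-3.742936
n=9: y≈-3.742936, sp=-3, e=sp−y≈0.742936; I≈-6.805694, D=e−e_prev≈2.970675; u=5/4·0.742936+1/2·(-6.805694)+1/4·2.970675≈-1.731508; next y=-1/10·(-3.742936)+1/2·(-1.731508)≈-0.491460
n=10: y≈-0.491460, sp=-3, e=sp−y≈-2.508540; I≈-9.314234, D=e−e_prev≈-3.251476; u=5/4·(-2.508540)+1/2·(-9.314234)+1/4·(-3.251476)≈-8.605661; next y=-1/10·(-0.491460)+1/2·(-8.605661)≈-4.253684

0 -2 -4.000 0.000
1 -2 -0.500 -2.000
2 -2 -4.900 -0.050
3 -2 -0.598 -2.445
4 -2 -5.755 -0.054
5 -2 -0.495 -2.872
6 -2 -6.587 0.040
7 -2 -0.204 -3.298
8 -2 -7.440 0.228
9 -3 -1.732 -3.743
10 -3 -8.606 -0.491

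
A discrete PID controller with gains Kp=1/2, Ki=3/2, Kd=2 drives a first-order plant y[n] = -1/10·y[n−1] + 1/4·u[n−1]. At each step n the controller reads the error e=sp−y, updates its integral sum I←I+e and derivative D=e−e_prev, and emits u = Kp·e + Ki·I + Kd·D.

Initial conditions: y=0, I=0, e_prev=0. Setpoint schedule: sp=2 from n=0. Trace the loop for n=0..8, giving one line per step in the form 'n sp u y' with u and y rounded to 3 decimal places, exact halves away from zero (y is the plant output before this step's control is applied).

(exact arithmetic carried between steps; '≈' marks a value shown rounded to 6 d.p. or computed from one; I and e_prev carry over from the previous line; the table rounds u and y to 3 d.p., halves away from zero)
n=0: y=0, sp=2, e=sp−y=2; I=2, D=e−e_prev=2; u=1/2·2+3/2·2+2·2=8; next y=-1/10·0+1/4·8=2
n=1: y=2, sp=2, e=sp−y=0; I=2, D=e−e_prev=-2; u=1/2·0+3/2·2+2·(-2)=-1; next y=-1/10·2+1/4·(-1)=-0.45
n=2: y=-0.45, sp=2, e=sp−y=2.45; I=4.45, D=e−e_prev=2.45; u=1/2·2.45+3/2·4.45+2·2.45=12.8; next y=-1/10·(-0.45)+1/4·12.8=3.245
n=3: y=3.245, sp=2, e=sp−y=-1.245; I=3.205, D=e−e_prev=-3.695; u=1/2·(-1.245)+3/2·3.205+2·(-3.695)=-3.205; next y=-1/10·3.245+1/4·(-3.205)=-1.12575
n=4: y=-1.12575, sp=2, e=sp−y=3.12575; I=6.33075, D=e−e_prev=4.37075; u=1/2·3.12575+3/2·6.33075+2·4.37075=19.8005; next y=-1/10·(-1.12575)+1/4·19.8005=5.0627
n=5: y=5.0627, sp=2, e=sp−y=-3.0627; I=3.26805, D=e−e_prev=-6.18845; u=1/2·(-3.0627)+3/2·3.26805+2·(-6.18845)=-9.006175; next y=-1/10·5.0627+1/4·(-9.006175)≈-2.757814
n=6: y≈-2.757814, sp=2, e=sp−y≈4.757814; I≈8.025864, D=e−e_prev≈7.820514; u=1/2·4.757814+3/2·8.025864+2·7.820514≈30.05873; next y=-1/10·(-2.757814)+1/4·30.05873≈7.790464
n=7: y≈7.790464, sp=2, e=sp−y≈-5.790464; I≈2.235400, D=e−e_prev≈-10.548278; u=1/2·(-5.790464)+3/2·2.235400+2·(-10.548278)≈-20.638687; next y=-1/10·7.790464+1/4·(-20.638687)≈-5.938718
n=8: y≈-5.938718, sp=2, e=sp−y≈7.938718; I≈10.174118, D=e−e_prev≈13.729182; u=1/2·7.938718+3/2·10.174118+2·13.729182≈46.688900; next y=-1/10·(-5.938718)+1/4·46.688900≈12.266097

0 2 8.000 0.000
1 2 -1.000 2.000
2 2 12.800 -0.450
3 2 -3.205 3.245
4 2 19.801 -1.126
5 2 -9.006 5.063
6 2 30.059 -2.758
7 2 -20.639 7.790
8 2 46.689 -5.939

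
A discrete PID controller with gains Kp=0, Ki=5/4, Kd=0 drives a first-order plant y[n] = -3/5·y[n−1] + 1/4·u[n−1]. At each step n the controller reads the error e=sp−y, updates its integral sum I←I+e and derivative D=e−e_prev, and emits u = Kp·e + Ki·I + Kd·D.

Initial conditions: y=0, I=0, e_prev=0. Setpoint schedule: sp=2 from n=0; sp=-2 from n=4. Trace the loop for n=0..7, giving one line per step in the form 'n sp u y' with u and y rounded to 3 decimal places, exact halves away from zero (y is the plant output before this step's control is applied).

0 2 2.500 0.000
1 2 4.219 0.625
2 2 5.869 0.680
3 2 7.045 1.059
4 -2 3.138 1.126
5 -2 0.501 0.109
6 -2 -2.073 0.060
7 -2 -3.881 -0.554

(exact arithmetic carried between steps; '≈' marks a value shown rounded to 6 d.p. or computed from one; I and e_prev carry over from the previous line; the table rounds u and y to 3 d.p., halves away from zero)
n=0: y=0, sp=2, e=sp−y=2; I=2, D=e−e_prev=2; u=0·2+5/4·2+0·2=2.5; next y=-3/5·0+1/4·2.5=0.625
n=1: y=0.625, sp=2, e=sp−y=1.375; I=3.375, D=e−e_prev=-0.625; u=0·1.375+5/4·3.375+0·(-0.625)=4.21875; next y=-3/5·0.625+1/4·4.21875≈0.679688
n=2: y≈0.679688, sp=2, e=sp−y≈1.320313; I≈4.695313, D=e−e_prev≈-0.054688; u=0·1.320313+5/4·4.695313+0·(-0.054688)≈5.869141; next y=-3/5·0.679688+1/4·5.869141≈1.059473
n=3: y≈1.059473, sp=2, e=sp−y≈0.940527; I≈5.635840, D=e−e_prev≈-0.379785; u=0·0.940527+5/4·5.635840+0·(-0.379785)≈7.044800; next y=-3/5·1.059473+1/4·7.044800≈1.125516
n=4: y≈1.125516, sp=-2, e=sp−y≈-3.125516; I≈2.510323, D=e−e_prev≈-4.066044; u=0·(-3.125516)+5/4·2.510323+0·(-4.066044)≈3.137904; next y=-3/5·1.125516+1/4·3.137904≈0.109166
n=5: y≈0.109166, sp=-2, e=sp−y≈-2.109166; I≈0.401157, D=e−e_prev≈1.016350; u=0·(-2.109166)+5/4·0.401157+0·1.016350≈0.501447; next y=-3/5·0.109166+1/4·0.501447≈0.059862
n=6: y≈0.059862, sp=-2, e=sp−y≈-2.059862; I≈-1.658705, D=e−e_prev≈0.049304; u=0·(-2.059862)+5/4·(-1.658705)+0·0.049304≈-2.073381; next y=-3/5·0.059862+1/4·(-2.073381)≈-0.554262
n=7: y≈-0.554262, sp=-2, e=sp−y≈-1.445738; I≈-3.104442, D=e−e_prev≈0.614124; u=0·(-1.445738)+5/4·(-3.104442)+0·0.614124≈-3.880553; next y=-3/5·(-0.554262)+1/4·(-3.880553)≈-0.637581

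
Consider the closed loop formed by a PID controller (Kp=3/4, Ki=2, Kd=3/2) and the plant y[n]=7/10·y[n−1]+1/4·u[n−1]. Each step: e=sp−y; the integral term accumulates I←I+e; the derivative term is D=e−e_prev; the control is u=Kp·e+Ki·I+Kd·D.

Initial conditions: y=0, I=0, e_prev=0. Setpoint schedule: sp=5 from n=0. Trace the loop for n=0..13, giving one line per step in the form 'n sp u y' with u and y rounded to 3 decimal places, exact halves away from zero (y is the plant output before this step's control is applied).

0 5 21.250 0.000
1 5 1.172 5.313
2 5 14.044 4.012
3 5 4.263 6.319
4 5 8.613 5.489
5 5 4.237 5.996
6 5 6.148 5.256
7 5 4.696 5.216
8 5 5.865 4.825
9 5 5.549 4.844
10 5 6.169 4.778
11 5 6.051 4.887
12 5 6.242 4.934
13 5 6.103 5.014

(exact arithmetic carried between steps; '≈' marks a value shown rounded to 6 d.p. or computed from one; I and e_prev carry over from the previous line; the table rounds u and y to 3 d.p., halves away from zero)
n=0: y=0, sp=5, e=sp−y=5; I=5, D=e−e_prev=5; u=3/4·5+2·5+3/2·5=21.25; next y=7/10·0+1/4·21.25=5.3125
n=1: y=5.3125, sp=5, e=sp−y=-0.3125; I=4.6875, D=e−e_prev=-5.3125; u=3/4·(-0.3125)+2·4.6875+3/2·(-5.3125)=1.171875; next y=7/10·5.3125+1/4·1.171875≈4.011719
n=2: y≈4.011719, sp=5, e=sp−y≈0.988281; I≈5.675781, D=e−e_prev≈1.300781; u=3/4·0.988281+2·5.675781+3/2·1.300781≈14.043945; next y=7/10·4.011719+1/4·14.043945≈6.319189
n=3: y≈6.319189, sp=5, e=sp−y≈-1.319189; I≈4.356592, D=e−e_prev≈-2.307471; u=3/4·(-1.319189)+2·4.356592+3/2·(-2.307471)≈4.262585; next y=7/10·6.319189+1/4·4.262585≈5.489079
n=4: y≈5.489079, sp=5, e=sp−y≈-0.489079; I≈3.867513, D=e−e_prev≈0.830110; u=3/4·(-0.489079)+2·3.867513+3/2·0.830110≈8.613382; next y=7/10·5.489079+1/4·8.613382≈5.995701
n=5: y≈5.995701, sp=5, e=sp−y≈-0.995701; I≈2.871812, D=e−e_prev≈-0.506622; u=3/4·(-0.995701)+2·2.871812+3/2·(-0.506622)≈4.236916; next y=7/10·5.995701+1/4·4.236916≈5.256219
n=6: y≈5.256219, sp=5, e=sp−y≈-0.256219; I≈2.615593, D=e−e_prev≈0.739481; u=3/4·(-0.256219)+2·2.615593+3/2·0.739481≈6.148242; next y=7/10·5.256219+1/4·6.148242≈5.216414
n=7: y≈5.216414, sp=5, e=sp−y≈-0.216414; I≈2.399178, D=e−e_prev≈0.039805; u=3/4·(-0.216414)+2·2.399178+3/2·0.039805≈4.695754; next y=7/10·5.216414+1/4·4.695754≈4.825428
n=8: y≈4.825428, sp=5, e=sp−y≈0.174572; I≈2.573750, D=e−e_prev≈0.390986; u=3/4·0.174572+2·2.573750+3/2·0.390986≈5.864907; next y=7/10·4.825428+1/4·5.864907≈4.844027
n=9: y≈4.844027, sp=5, e=sp−y≈0.155973; I≈2.729723, D=e−e_prev≈-0.018598; u=3/4·0.155973+2·2.729723+3/2·(-0.018598)≈5.548529; next y=7/10·4.844027+1/4·5.548529≈4.777951
n=10: y≈4.777951, sp=5, e=sp−y≈0.222049; I≈2.951772, D=e−e_prev≈0.066076; u=3/4·0.222049+2·2.951772+3/2·0.066076≈6.169195; next y=7/10·4.777951+1/4·6.169195≈4.886864
n=11: y≈4.886864, sp=5, e=sp−y≈0.113136; I≈3.064908, D=e−e_prev≈-0.108913; u=3/4·0.113136+2·3.064908+3/2·(-0.108913)≈6.051297; next y=7/10·4.886864+1/4·6.051297≈4.933629
n=12: y≈4.933629, sp=5, e=sp−y≈0.066371; I≈3.131278, D=e−e_prev≈-0.046765; u=3/4·0.066371+2·3.131278+3/2·(-0.046765)≈6.242187; next y=7/10·4.933629+1/4·6.242187≈5.014087
n=13: y≈5.014087, sp=5, e=sp−y≈-0.014087; I≈3.117191, D=e−e_prev≈-0.080458; u=3/4·(-0.014087)+2·3.117191+3/2·(-0.080458)≈6.103129; next y=7/10·5.014087+1/4·6.103129≈5.035644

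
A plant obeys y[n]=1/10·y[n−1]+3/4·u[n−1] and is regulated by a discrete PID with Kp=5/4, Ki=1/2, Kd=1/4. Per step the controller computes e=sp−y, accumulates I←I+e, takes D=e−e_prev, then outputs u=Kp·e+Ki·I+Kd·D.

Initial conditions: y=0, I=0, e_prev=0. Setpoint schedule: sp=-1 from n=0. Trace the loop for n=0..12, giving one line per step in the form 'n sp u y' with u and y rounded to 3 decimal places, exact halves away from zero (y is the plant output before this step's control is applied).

0 -1 -2.000 0.000
1 -1 0.750 -1.500
2 -1 -3.200 0.413
3 -1 2.114 -2.359
4 -1 -5.316 1.350
5 -1 4.840 -3.852
6 -1 -9.229 3.245
7 -1 10.107 -6.597
8 -1 -16.590 6.921
9 -1 20.171 -11.751
10 -1 -30.529 13.953
11 -1 39.330 -21.501
12 -1 -56.981 27.347

(exact arithmetic carried between steps; '≈' marks a value shown rounded to 6 d.p. or computed from one; I and e_prev carry over from the previous line; the table rounds u and y to 3 d.p., halves away from zero)
n=0: y=0, sp=-1, e=sp−y=-1; I=-1, D=e−e_prev=-1; u=5/4·(-1)+1/2·(-1)+1/4·(-1)=-2; next y=1/10·0+3/4·(-2)=-1.5
n=1: y=-1.5, sp=-1, e=sp−y=0.5; I=-0.5, D=e−e_prev=1.5; u=5/4·0.5+1/2·(-0.5)+1/4·1.5=0.75; next y=1/10·(-1.5)+3/4·0.75=0.4125
n=2: y=0.4125, sp=-1, e=sp−y=-1.4125; I=-1.9125, D=e−e_prev=-1.9125; u=5/4·(-1.4125)+1/2·(-1.9125)+1/4·(-1.9125)=-3.2; next y=1/10·0.4125+3/4·(-3.2)=-2.35875
n=3: y=-2.35875, sp=-1, e=sp−y=1.35875; I=-0.55375, D=e−e_prev=2.77125; u=5/4·1.35875+1/2·(-0.55375)+1/4·2.77125=2.114375; next y=1/10·(-2.35875)+3/4·2.114375≈1.349906
n=4: y≈1.349906, sp=-1, e=sp−y≈-2.349906; I≈-2.903656, D=e−e_prev≈-3.708656; u=5/4·(-2.349906)+1/2·(-2.903656)+1/4·(-3.708656)≈-5.316375; next y=1/10·1.349906+3/4·(-5.316375)≈-3.852291
n=5: y≈-3.852291, sp=-1, e=sp−y≈2.852291; I≈-0.051366, D=e−e_prev≈5.202197; u=5/4·2.852291+1/2·(-0.051366)+1/4·5.202197≈4.840230; next y=1/10·(-3.852291)+3/4·4.840230≈3.244943
n=6: y≈3.244943, sp=-1, e=sp−y≈-4.244943; I≈-4.296309, D=e−e_prev≈-7.097234; u=5/4·(-4.244943)+1/2·(-4.296309)+1/4·(-7.097234)≈-9.228642; next y=1/10·3.244943+3/4·(-9.228642)≈-6.596987
n=7: y≈-6.596987, sp=-1, e=sp−y≈5.596987; I≈1.300678, D=e−e_prev≈9.841930; u=5/4·5.596987+1/2·1.300678+1/4·9.841930≈10.107056; next y=1/10·(-6.596987)+3/4·10.107056≈6.920593
n=8: y≈6.920593, sp=-1, e=sp−y≈-7.920593; I≈-6.619915, D=e−e_prev≈-13.517580; u=5/4·(-7.920593)+1/2·(-6.619915)+1/4·(-13.517580)≈-16.590094; next y=1/10·6.920593+3/4·(-16.590094)≈-11.750511
n=9: y≈-11.750511, sp=-1, e=sp−y≈10.750511; I≈4.130596, D=e−e_prev≈18.671104; u=5/4·10.750511+1/2·4.130596+1/4·18.671104≈20.171213; next y=1/10·(-11.750511)+3/4·20.171213≈13.953358
n=10: y≈13.953358, sp=-1, e=sp−y≈-14.953358; I≈-10.822762, D=e−e_prev≈-25.703869; u=5/4·(-14.953358)+1/2·(-10.822762)+1/4·(-25.703869)≈-30.529046; next y=1/10·13.953358+3/4·(-30.529046)≈-21.501449
n=11: y≈-21.501449, sp=-1, e=sp−y≈20.501449; I≈9.678687, D=e−e_prev≈35.454807; u=5/4·20.501449+1/2·9.678687+1/4·35.454807≈39.329856; next y=1/10·(-21.501449)+3/4·39.329856≈27.347247
n=12: y≈27.347247, sp=-1, e=sp−y≈-28.347247; I≈-18.668561, D=e−e_prev≈-48.848696; u=5/4·(-28.347247)+1/2·(-18.668561)+1/4·(-48.848696)≈-56.980514; next y=1/10·27.347247+3/4·(-56.980514)≈-40.000661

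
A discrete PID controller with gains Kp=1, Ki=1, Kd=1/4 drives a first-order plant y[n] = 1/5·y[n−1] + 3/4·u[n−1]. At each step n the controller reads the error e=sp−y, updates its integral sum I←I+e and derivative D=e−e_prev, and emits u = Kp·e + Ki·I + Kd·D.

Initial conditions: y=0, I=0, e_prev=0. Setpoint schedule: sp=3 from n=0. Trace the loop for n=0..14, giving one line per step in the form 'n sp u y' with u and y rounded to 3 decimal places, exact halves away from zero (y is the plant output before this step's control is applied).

0 3 6.750 0.000
1 3 -2.391 5.063
2 3 9.959 -0.780
3 3 -5.932 7.313
4 3 14.952 -2.986
5 3 -12.244 10.617
6 3 23.312 -7.059
7 3 -23.094 16.072
8 3 37.517 -14.106
9 3 -41.622 25.317
10 3 61.725 -26.153
11 3 -73.226 41.063
12 3 102.997 -46.707
13 3 -127.119 67.907
14 3 173.373 -81.758

(exact arithmetic carried between steps; '≈' marks a value shown rounded to 6 d.p. or computed from one; I and e_prev carry over from the previous line; the table rounds u and y to 3 d.p., halves away from zero)
n=0: y=0, sp=3, e=sp−y=3; I=3, D=e−e_prev=3; u=1·3+1·3+1/4·3=6.75; next y=1/5·0+3/4·6.75=5.0625
n=1: y=5.0625, sp=3, e=sp−y=-2.0625; I=0.9375, D=e−e_prev=-5.0625; u=1·(-2.0625)+1·0.9375+1/4·(-5.0625)=-2.390625; next y=1/5·5.0625+3/4·(-2.390625)≈-0.780469
n=2: y≈-0.780469, sp=3, e=sp−y≈3.780469; I≈4.717969, D=e−e_prev≈5.842969; u=1·3.780469+1·4.717969+1/4·5.842969≈9.959180; next y=1/5·(-0.780469)+3/4·9.959180≈7.313291
n=3: y≈7.313291, sp=3, e=sp−y≈-4.313291; I≈0.404678, D=e−e_prev≈-8.093760; u=1·(-4.313291)+1·0.404678+1/4·(-8.093760)≈-5.932053; next y=1/5·7.313291+3/4·(-5.932053)≈-2.986382
n=4: y≈-2.986382, sp=3, e=sp−y≈5.986382; I≈6.391059, D=e−e_prev≈10.299673; u=1·5.986382+1·6.391059+1/4·10.299673≈14.952359; next y=1/5·(-2.986382)+3/4·14.952359≈10.616993
n=5: y≈10.616993, sp=3, e=sp−y≈-7.616993; I≈-1.225934, D=e−e_prev≈-13.603375; u=1·(-7.616993)+1·(-1.225934)+1/4·(-13.603375)≈-12.243771; next y=1/5·10.616993+3/4·(-12.243771)≈-7.059429
n=6: y≈-7.059429, sp=3, e=sp−y≈10.059429; I≈8.833496, D=e−e_prev≈17.676422; u=1·10.059429+1·8.833496+1/4·17.676422≈23.312031; next y=1/5·(-7.059429)+3/4·23.312031≈16.072137
n=7: y≈16.072137, sp=3, e=sp−y≈-13.072137; I≈-4.238641, D=e−e_prev≈-23.131566; u=1·(-13.072137)+1·(-4.238641)+1/4·(-23.131566)≈-23.093670; next y=1/5·16.072137+3/4·(-23.093670)≈-14.105825
n=8: y≈-14.105825, sp=3, e=sp−y≈17.105825; I≈12.867184, D=e−e_prev≈30.177962; u=1·17.105825+1·12.867184+1/4·30.177962≈37.517499; next y=1/5·(-14.105825)+3/4·37.517499≈25.316960
n=9: y≈25.316960, sp=3, e=sp−y≈-22.316960; I≈-9.449776, D=e−e_prev≈-39.422785; u=1·(-22.316960)+1·(-9.449776)+1/4·(-39.422785)≈-41.622432; next y=1/5·25.316960+3/4·(-41.622432)≈-26.153432
n=10: y≈-26.153432, sp=3, e=sp−y≈29.153432; I≈19.703656, D=e−e_prev≈51.470391; u=1·29.153432+1·19.703656+1/4·51.470391≈61.724685; next y=1/5·(-26.153432)+3/4·61.724685≈41.062828
n=11: y≈41.062828, sp=3, e=sp−y≈-38.062828; I≈-18.359172, D=e−e_prev≈-67.216259; u=1·(-38.062828)+1·(-18.359172)+1/4·(-67.216259)≈-73.226064; next y=1/5·41.062828+3/4·(-73.226064)≈-46.706983
n=12: y≈-46.706983, sp=3, e=sp−y≈49.706983; I≈31.347811, D=e−e_prev≈87.769811; u=1·49.706983+1·31.347811+1/4·87.769811≈102.997246; next y=1/5·(-46.706983)+3/4·102.997246≈67.906538
n=13: y≈67.906538, sp=3, e=sp−y≈-64.906538; I≈-33.558727, D=e−e_prev≈-114.613521; u=1·(-64.906538)+1·(-33.558727)+1/4·(-114.613521)≈-127.118646; next y=1/5·67.906538+3/4·(-127.118646)≈-81.757677
n=14: y≈-81.757677, sp=3, e=sp−y≈84.757677; I≈51.198949, D=e−e_prev≈149.664215; u=1·84.757677+1·51.198949+1/4·149.664215≈173.372680; next y=1/5·(-81.757677)+3/4·173.372680≈113.677974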